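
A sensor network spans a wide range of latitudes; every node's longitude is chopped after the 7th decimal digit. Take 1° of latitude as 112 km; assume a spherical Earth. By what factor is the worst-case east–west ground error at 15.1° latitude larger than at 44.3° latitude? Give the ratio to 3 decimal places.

1.349

Truncating at 7 decimal places can drop up to a full unit in the last place, so the longitude may be off by as much as 1e-07°.
At 15.1°: 1e-07° × 112000 × cos 15.1° = 1e-07 × 112000 × 0.9655 ≈ 0.010813 m.
Error at 44.3° = 1e-07° × 112000 × cos 44.3° ≈ 0.0112 × 0.7157 = 0.0080158 m.
Ratio: 0.010813 / 0.0080158 = cos 15.1° / cos 44.3° ≈ 1.3490.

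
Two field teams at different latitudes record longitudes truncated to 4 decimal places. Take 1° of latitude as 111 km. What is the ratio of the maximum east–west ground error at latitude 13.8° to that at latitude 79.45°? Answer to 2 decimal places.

Truncating at 4 decimal places can drop up to a full unit in the last place, so the longitude may be off by as much as 0.0001°.
Error at 13.8° = 0.0001° × 111000 × cos 13.8° ≈ 11.1 × 0.9711 = 10.78 m.
Error at 79.45° = 0.0001° × 111000 × cos 79.45° ≈ 11.1 × 0.1831 = 2.0323 m.
Ratio: 10.78 / 2.0323 = cos 13.8° / cos 79.45° ≈ 5.3040.

5.30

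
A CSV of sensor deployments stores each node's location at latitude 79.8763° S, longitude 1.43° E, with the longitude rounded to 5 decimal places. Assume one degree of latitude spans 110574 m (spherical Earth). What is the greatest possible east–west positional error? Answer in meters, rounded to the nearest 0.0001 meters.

0.0972 meters

Rounding to 5 decimal places leaves the longitude within ±5e-06° of the true value.
One degree of longitude at 79.8763° is 110574 × cos 79.8763° ≈ 110574 × 0.1758 = 19436 m.
Maximum E–W displacement: 5e-06 × 19436 = 0.0971801 m.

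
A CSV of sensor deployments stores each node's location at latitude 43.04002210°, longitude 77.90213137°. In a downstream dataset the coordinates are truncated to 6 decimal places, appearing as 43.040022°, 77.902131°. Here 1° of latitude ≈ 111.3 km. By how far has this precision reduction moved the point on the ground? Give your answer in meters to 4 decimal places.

Δlat = 43.04002210 − 43.040022 = +0.00000010°; Δlon = 77.90213137 − 77.902131 = +0.00000037°.
N–S: 0.00000010° × 111300 m/° = 0.01113 m.
East–west at this latitude: 0.00000037° × 111300 × cos 43.04° ≈ 0.00000037 × 81346.6 = 0.0300983 m.
Combined displacement = (0.01113² + 0.0300983²)^½ ≈ 0.0320902 m.

0.0321 meters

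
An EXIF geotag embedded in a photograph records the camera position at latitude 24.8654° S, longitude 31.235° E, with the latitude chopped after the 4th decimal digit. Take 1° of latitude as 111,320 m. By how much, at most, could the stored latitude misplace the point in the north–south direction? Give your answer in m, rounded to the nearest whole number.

11 m

Truncating at 4 decimal places can drop up to a full unit in the last place, so the latitude may be off by as much as 0.0001°.
Along the meridian that is 0.0001° × 111320 m/° = 11.132 m.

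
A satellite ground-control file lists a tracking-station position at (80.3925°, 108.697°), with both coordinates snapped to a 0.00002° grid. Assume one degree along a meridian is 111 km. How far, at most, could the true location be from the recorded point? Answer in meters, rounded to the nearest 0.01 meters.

1.13 meters

With a 0.00002° grid the true value lies within half a step, ±0.00002°/2 = ±1e-05°, of the stored one.
Latitude error → 1e-05 × 111000 = 1.11 m along the meridian.
East–west component at 80.3925°: 1e-05° × 111000 × cos 80.3925° ≈ 1e-05 × 18525.7 ≈ 0.185257 m.
Combining orthogonally: (1.11² + 0.185257²)^½ ≈ 1.12535 m.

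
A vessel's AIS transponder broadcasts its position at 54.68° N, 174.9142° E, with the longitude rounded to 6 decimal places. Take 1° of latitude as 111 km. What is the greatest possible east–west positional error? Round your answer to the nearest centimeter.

Rounding to 6 decimal places leaves the longitude within ±5e-07° of the true value.
At latitude 54.68° a degree of longitude spans 111000 m × cos 54.68° = 111000 × 0.5781 ≈ 64173.8 m.
So at most 5e-07° × 64173.8 ≈ 0.0320869 m east–west.
That is 0.0320869 m = 3.2087 cm.

3 centimeters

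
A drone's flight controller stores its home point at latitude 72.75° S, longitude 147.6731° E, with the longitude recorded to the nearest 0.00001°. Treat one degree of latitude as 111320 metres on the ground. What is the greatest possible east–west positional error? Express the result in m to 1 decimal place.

Rounding to 5 decimal places leaves the longitude within ±5e-06° of the true value.
One degree of longitude at 72.75° is 111320 × cos 72.75° ≈ 111320 × 0.2965 = 33011 m.
So at most 5e-06° × 33011 ≈ 0.165055 m east–west.

0.2 m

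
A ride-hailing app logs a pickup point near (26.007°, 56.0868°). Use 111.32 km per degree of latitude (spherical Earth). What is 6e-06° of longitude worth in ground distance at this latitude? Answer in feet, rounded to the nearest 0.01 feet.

1.97 feet

At 26.007° a degree of longitude is 111320 × cos 26.007° ≈ 100048 m, so 6e-06° corresponds to 0.600287 m.
In feet: 0.600287 m ÷ 0.3048 ≈ 1.9694 ft.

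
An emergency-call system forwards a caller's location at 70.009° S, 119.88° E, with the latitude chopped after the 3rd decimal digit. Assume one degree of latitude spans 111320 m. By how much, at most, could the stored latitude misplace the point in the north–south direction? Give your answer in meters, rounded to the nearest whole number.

Truncating at 3 decimal places can drop up to a full unit in the last place, so the latitude may be off by as much as 0.001°.
So the N–S error is at most 0.001 × 111320 = 111.32 m.

111 meters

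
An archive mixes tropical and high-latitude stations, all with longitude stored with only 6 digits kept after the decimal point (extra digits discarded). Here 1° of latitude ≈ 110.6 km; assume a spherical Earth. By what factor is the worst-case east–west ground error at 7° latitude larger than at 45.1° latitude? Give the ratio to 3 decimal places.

1.406

Truncating at 6 decimal places can drop up to a full unit in the last place, so the longitude may be off by as much as 1e-06°.
At 7°: 1e-06° × 110600 × cos 7° = 1e-06 × 110600 × 0.9925 ≈ 0.10978 m.
Error at 45.1° = 1e-06° × 110600 × cos 45.1° ≈ 0.1106 × 0.7059 = 0.078069 m.
Ratio: 0.10978 / 0.078069 = cos 7° / cos 45.1° ≈ 1.4061.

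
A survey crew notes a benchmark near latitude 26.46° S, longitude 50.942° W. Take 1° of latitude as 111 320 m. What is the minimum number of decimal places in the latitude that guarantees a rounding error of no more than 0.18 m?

6 decimal places

One degree of latitude covers 111320 m.
N decimal places → at most half a unit in the last place, 0.5 × 10⁻ᴺ° = 111320/2 × 10⁻ᴺ m.
Setting 55660 × 10⁻ᴺ ≤ 0.18 gives 10ᴺ ≥ 3.092e+05, i.e. N ≥ 5.49.
So 6 decimal places suffice (0.0557 m); 5 would allow up to 0.557 m.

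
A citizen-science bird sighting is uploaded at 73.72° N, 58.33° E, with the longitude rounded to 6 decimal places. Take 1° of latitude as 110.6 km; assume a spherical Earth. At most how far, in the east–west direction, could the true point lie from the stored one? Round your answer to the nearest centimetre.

Rounding to 6 decimal places leaves the longitude within ±5e-07° of the true value.
Parallels shrink by cos φ, so at 73.72° a degree of longitude is 110600 × 0.2803 ≈ 31004.7 m.
East–west error: 5e-07° × 31004.7 m/° ≈ 0.0155023 m.
That is 0.0155023 m = 1.5502 cm.

2 centimetres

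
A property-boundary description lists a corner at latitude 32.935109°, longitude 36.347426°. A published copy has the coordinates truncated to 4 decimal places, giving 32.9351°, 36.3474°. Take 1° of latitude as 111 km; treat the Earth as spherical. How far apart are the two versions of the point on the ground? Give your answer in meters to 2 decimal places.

Δlat = 32.935109 − 32.9351 = +0.000009°; Δlon = 36.347426 − 36.3474 = +0.000026°.
North–south shift: 0.000009 × 111000 = 0.999 m.
E–W at 32.9351°: 0.000026° × 111000 × cos 32.9351° = 0.000026 × 111000 × 0.8393 ≈ 2.42218 m.
Distance: √(0.999² + 2.42218²) ≈ 2.62011 m.

2.62 meters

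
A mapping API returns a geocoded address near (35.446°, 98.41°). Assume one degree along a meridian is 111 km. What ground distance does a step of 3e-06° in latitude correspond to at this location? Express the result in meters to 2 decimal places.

3e-06° × 111000 m/° = 0.333 m.

0.33 meters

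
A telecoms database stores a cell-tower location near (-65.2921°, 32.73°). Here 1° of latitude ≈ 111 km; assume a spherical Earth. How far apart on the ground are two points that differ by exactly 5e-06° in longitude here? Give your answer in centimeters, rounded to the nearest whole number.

23 centimeters

One degree of longitude here spans 111000 × cos 65.2921° = 111000 × 0.4180 ≈ 46397.1 m; 5e-06° of that is 0.231986 m.
That is 0.231986 m = 23.199 cm.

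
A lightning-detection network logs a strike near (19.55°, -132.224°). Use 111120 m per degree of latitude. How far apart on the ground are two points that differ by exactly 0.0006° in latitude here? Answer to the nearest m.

Along a meridian 0.0006° is 0.0006 × 111120 = 66.672 m.

67 m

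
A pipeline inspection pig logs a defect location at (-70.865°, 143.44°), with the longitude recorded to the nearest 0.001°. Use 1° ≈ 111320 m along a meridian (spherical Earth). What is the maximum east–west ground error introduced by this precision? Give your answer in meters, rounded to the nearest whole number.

Rounding to 3 decimal places leaves the longitude within ±0.0005° of the true value.
At latitude 70.865° a degree of longitude spans 111320 m × cos 70.865° = 111320 × 0.3278 ≈ 36490.1 m.
So at most 0.0005° × 36490.1 ≈ 18.2451 m east–west.

18 meters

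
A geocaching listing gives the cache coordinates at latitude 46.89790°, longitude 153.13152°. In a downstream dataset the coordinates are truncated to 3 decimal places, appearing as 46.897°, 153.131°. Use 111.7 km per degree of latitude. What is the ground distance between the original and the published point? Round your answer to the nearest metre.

108 metres

Δlat = 46.89790 − 46.897 = +0.00090°; Δlon = 153.13152 − 153.131 = +0.00052°.
North–south shift: 0.00090 × 111700 = 100.53 m.
E–W at 46.897°: 0.00052° × 111700 × cos 46.897° = 0.00052 × 111700 × 0.6833 ≈ 39.6895 m.
Hypotenuse of the two orthogonal shifts: √(100.53² + 39.6895²) = 108.081 m.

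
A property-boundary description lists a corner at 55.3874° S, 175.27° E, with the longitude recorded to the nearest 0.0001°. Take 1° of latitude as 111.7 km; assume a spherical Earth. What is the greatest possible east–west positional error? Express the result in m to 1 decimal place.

3.2 m

Rounding to 4 decimal places leaves the longitude within ±5e-05° of the true value.
At latitude 55.3874° a degree of longitude spans 111700 m × cos 55.3874° = 111700 × 0.5680 ≈ 63448.4 m.
East–west error: 5e-05° × 63448.4 m/° ≈ 3.17242 m.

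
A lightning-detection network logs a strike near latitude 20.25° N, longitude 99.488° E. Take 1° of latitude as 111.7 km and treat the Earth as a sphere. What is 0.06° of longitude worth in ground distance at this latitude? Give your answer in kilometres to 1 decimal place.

0.06° of longitude at 20.25° is 0.06 × 111700 × cos 20.25° ≈ 0.06 × 104796 = 6287.76 m.
That is 6287.76 m = 6.2878 km.

6.3 kilometres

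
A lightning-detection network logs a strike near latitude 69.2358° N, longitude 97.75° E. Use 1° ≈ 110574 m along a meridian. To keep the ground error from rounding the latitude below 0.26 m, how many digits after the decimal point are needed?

One degree of latitude covers 110574 m.
Rounding to N decimal places gives at most 0.5 × 10⁻ᴺ degrees of error, i.e. 0.5 × 10⁻ᴺ × 110574 m.
Need 0.5 × 110574 × 10⁻ᴺ ≤ 0.26 → 10⁻ᴺ ≤ 4.703e-06, so N ≥ 5.33.
At 5 places the error can reach 0.553 m, but 6 places keeps it to 0.0553 m.

6 decimal places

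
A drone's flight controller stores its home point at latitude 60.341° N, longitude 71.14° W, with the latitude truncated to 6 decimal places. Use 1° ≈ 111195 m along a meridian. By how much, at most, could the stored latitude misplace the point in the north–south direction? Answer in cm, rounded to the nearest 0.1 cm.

11.1 cm

Truncating at 6 decimal places can drop up to a full unit in the last place, so the latitude may be off by as much as 1e-06°.
So the N–S error is at most 1e-06 × 111195 = 0.111195 m.
That is 0.111195 m = 11.119 cm.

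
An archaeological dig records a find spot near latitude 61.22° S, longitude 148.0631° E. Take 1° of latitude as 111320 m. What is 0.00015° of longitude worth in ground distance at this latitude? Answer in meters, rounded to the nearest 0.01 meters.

8.04 meters

At 61.22° a degree of longitude is 111320 × cos 61.22° ≈ 53594.8 m, so 0.00015° corresponds to 8.03921 m.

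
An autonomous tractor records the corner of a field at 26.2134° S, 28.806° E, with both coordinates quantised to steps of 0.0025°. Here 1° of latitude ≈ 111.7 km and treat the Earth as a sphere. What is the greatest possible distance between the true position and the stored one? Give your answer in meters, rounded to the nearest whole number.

188 meters

With a 0.0025° grid the true value lies within half a step, ±0.0025°/2 = ±0.00125°, of the stored one.
N–S: 0.00125° × 111700 m/° = 139.625 m.
East–west component at 26.2134°: 0.00125° × 111700 × cos 26.2134° ≈ 0.00125 × 100212 ≈ 125.265 m.
Combining orthogonally: (139.625² + 125.265²)^½ ≈ 187.581 m.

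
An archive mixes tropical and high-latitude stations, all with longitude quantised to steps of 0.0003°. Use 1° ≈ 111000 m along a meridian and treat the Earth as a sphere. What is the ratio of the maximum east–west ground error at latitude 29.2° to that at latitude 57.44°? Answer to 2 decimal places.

With a 0.0003° grid the true value lies within half a step, ±0.0003°/2 = ±0.00015°, of the stored one.
At 29.2°: 0.00015° × 111000 × cos 29.2° = 0.00015 × 111000 × 0.8729 ≈ 14.534 m.
At 57.44°: 0.00015° × 111000 × cos 57.44° = 0.00015 × 111000 × 0.5382 ≈ 8.9607 m.
The ratio reduces to cos 29.2° / cos 57.44° = 0.8729/0.5382 ≈ 1.6220.

1.62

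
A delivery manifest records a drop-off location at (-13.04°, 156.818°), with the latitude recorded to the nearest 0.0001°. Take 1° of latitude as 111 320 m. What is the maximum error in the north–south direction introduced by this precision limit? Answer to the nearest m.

6 m

Rounding to 4 decimal places leaves the latitude within ±5e-05° of the true value.
Along the meridian that is 5e-05° × 111320 m/° = 5.566 m.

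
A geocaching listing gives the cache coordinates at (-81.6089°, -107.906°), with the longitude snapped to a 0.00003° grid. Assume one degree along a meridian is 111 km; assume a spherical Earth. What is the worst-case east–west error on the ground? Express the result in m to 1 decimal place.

0.2 m

With a 0.00003° grid the true value lies within half a step, ±0.00003°/2 = ±1.5e-05°, of the stored one.
One degree of longitude at 81.6089° is 111000 × cos 81.6089° ≈ 111000 × 0.1459 = 16198.2 m.
East–west error: 1.5e-05° × 16198.2 m/° ≈ 0.242972 m.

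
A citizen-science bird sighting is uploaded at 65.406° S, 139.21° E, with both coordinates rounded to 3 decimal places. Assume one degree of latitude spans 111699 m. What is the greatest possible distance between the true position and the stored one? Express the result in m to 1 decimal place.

Rounding to 3 decimal places leaves each coordinate within ±0.0005° of the true value.
Latitude error → 0.0005 × 111699 = 55.8495 m along the meridian.
Longitude error → 0.0005 × 111699 × cos 65.406° = 0.0005 × 111699 × 0.4162 ≈ 23.2438 m.
Worst case both components are at the extreme and orthogonal: √(55.8495² + 23.2438²) ≈ 60.4933 m.

60.5 m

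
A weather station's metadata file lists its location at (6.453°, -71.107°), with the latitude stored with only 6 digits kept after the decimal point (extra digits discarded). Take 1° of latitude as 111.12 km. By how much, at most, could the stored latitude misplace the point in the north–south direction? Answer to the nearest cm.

Truncating at 6 decimal places can drop up to a full unit in the last place, so the latitude may be off by as much as 1e-06°.
Along the meridian that is 1e-06° × 111120 m/° = 0.11112 m.
That is 0.11112 m = 11.112 cm.

11 cm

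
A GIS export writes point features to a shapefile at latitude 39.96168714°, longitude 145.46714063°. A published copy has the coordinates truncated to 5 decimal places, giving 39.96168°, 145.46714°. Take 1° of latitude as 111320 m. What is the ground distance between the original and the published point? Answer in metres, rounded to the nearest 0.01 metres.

Δlat = 39.96168714 − 39.96168 = +0.00000714°; Δlon = 145.46714063 − 145.46714 = +0.00000063°.
North–south shift: 0.00000714 × 111320 = 0.794825 m.
E–W at 39.9617°: 0.00000063° × 111320 × cos 39.9617° = 0.00000063 × 111320 × 0.7665 ≈ 0.0537541 m.
Distance: √(0.794825² + 0.0537541²) ≈ 0.79664 m.

0.80 metres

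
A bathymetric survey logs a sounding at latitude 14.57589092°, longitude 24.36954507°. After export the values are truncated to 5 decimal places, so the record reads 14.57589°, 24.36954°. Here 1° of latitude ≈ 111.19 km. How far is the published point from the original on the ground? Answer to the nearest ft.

2 ft

The latitude changed by +0.00000092° and the longitude by +0.00000507°.
N–S: 0.00000092° × 111190 m/° = 0.102295 m.
East–west at this latitude: 0.00000507° × 111190 × cos 14.5759° ≈ 0.00000507 × 107611 = 0.54559 m.
Combined displacement = (0.102295² + 0.54559²)^½ ≈ 0.555097 m.
Converting: 0.555097 m × 3.2808 ft/m ≈ 1.8212 ft.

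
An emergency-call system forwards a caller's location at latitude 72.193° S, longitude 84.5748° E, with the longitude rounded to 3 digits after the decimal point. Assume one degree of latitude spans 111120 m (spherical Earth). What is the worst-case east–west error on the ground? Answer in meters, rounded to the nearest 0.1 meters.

Rounding to 3 decimal places leaves the longitude within ±0.0005° of the true value.
At latitude 72.193° a degree of longitude spans 111120 m × cos 72.193° = 111120 × 0.3058 ≈ 33981.8 m.
East–west error: 0.0005° × 33981.8 m/° ≈ 16.9909 m.

17.0 meters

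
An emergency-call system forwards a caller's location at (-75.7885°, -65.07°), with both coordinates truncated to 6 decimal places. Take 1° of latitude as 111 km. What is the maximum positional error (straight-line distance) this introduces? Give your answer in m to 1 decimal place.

Truncating at 6 decimal places can drop up to a full unit in the last place, so each coordinate may be off by as much as 1e-06°.
N–S: 1e-06° × 111000 m/° = 0.111 m.
Longitude error → 1e-06 × 111000 × cos 75.7885° = 1e-06 × 111000 × 0.2455 ≈ 0.0272507 m.
Worst case both components are at the extreme and orthogonal: √(0.111² + 0.0272507²) ≈ 0.114296 m.

0.1 m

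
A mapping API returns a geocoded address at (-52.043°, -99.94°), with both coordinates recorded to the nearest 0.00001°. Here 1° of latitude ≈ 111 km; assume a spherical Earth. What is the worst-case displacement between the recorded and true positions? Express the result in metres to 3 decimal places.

Rounding to 5 decimal places leaves each coordinate within ±5e-06° of the true value.
Latitude error → 5e-06 × 111000 = 0.555 m along the meridian.
Longitude error → 5e-06 × 111000 × cos 52.043° = 5e-06 × 111000 × 0.6151 ≈ 0.341364 m.
Worst case both components are at the extreme and orthogonal: √(0.555² + 0.341364²) ≈ 0.651578 m.

0.652 metres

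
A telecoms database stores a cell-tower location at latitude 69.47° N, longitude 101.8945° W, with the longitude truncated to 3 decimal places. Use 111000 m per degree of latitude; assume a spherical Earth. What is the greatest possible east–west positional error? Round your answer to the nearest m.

Truncating at 3 decimal places can drop up to a full unit in the last place, so the longitude may be off by as much as 0.001°.
At latitude 69.47° a degree of longitude spans 111000 m × cos 69.47° = 111000 × 0.3507 ≈ 38927.5 m.
East–west error: 0.001° × 38927.5 m/° ≈ 38.9275 m.

39 m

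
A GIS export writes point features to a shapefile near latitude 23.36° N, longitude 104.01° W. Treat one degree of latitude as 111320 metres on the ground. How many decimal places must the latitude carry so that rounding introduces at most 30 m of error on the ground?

4 decimal places

One degree of latitude covers 111320 m.
With N decimal places the half-ulp bound is 0.5·10⁻ᴺ°, or 0.5·10⁻ᴺ × 111320 m on the ground.
Setting 55660 × 10⁻ᴺ ≤ 30 gives 10ᴺ ≥ 1855, i.e. N ≥ 3.27.
N = 3 would give 55.7 m (too coarse); N = 4 gives 5.57 m ≤ 30 m.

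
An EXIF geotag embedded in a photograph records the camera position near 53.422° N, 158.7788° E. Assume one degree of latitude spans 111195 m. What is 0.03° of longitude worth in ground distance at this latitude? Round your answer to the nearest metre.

1988 metres

One degree of longitude here spans 111195 × cos 53.422° = 111195 × 0.5959 ≈ 66262.9 m; 0.03° of that is 1987.89 m.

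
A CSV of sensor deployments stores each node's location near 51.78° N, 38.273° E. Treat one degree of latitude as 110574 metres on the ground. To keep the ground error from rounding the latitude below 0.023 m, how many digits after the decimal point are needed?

One degree of latitude covers 110574 m.
N decimal places → at most half a unit in the last place, 0.5 × 10⁻ᴺ° = 110574/2 × 10⁻ᴺ m.
Setting 55287 × 10⁻ᴺ ≤ 0.023 gives 10ᴺ ≥ 2.404e+06, i.e. N ≥ 6.38.
So 7 decimal places suffice (0.00553 m); 6 would allow up to 0.0553 m.

7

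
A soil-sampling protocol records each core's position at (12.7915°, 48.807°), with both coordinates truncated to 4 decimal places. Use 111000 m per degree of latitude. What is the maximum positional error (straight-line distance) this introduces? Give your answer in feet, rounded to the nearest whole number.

51 feet

Truncating at 4 decimal places can drop up to a full unit in the last place, so each coordinate may be off by as much as 0.0001°.
N–S: 0.0001° × 111000 m/° = 11.1 m.
East–west component at 12.7915°: 0.0001° × 111000 × cos 12.7915° ≈ 0.0001 × 108245 ≈ 10.8245 m.
Worst case both components are at the extreme and orthogonal: √(11.1² + 10.8245²) ≈ 15.5042 m.
In feet: 15.5042 m ÷ 0.3048 ≈ 50.867 ft.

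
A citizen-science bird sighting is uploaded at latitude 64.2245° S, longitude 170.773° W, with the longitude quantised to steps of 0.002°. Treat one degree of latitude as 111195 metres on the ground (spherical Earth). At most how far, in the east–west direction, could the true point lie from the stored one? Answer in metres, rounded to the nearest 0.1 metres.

With a 0.002° grid the true value lies within half a step, ±0.002°/2 = ±0.001°, of the stored one.
One degree of longitude at 64.2245° is 111195 × cos 64.2245° ≈ 111195 × 0.4348 = 48352.7 m.
East–west error: 0.001° × 48352.7 m/° ≈ 48.3527 m.

48.4 metres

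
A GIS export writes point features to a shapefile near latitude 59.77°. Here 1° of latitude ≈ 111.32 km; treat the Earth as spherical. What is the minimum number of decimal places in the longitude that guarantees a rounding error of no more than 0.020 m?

7 decimal places

At 59.77° one degree of longitude covers 111320 × cos 59.77° ≈ 111320 × 0.5035 ≈ 56046.5 m.
With N decimal places the half-ulp bound is 0.5·10⁻ᴺ°, or 0.5·10⁻ᴺ × 56046.5 m on the ground.
Need 0.5 × 56046.5 × 10⁻ᴺ ≤ 0.020 → 10⁻ᴺ ≤ 7.137e-07, so N ≥ 6.15.
So 7 decimal places suffice (0.0028 m); 6 would allow up to 0.028 m.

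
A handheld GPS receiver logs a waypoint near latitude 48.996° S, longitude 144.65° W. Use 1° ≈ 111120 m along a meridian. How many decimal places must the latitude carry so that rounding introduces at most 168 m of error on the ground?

3

One degree of latitude covers 111120 m.
With N decimal places the half-ulp bound is 0.5·10⁻ᴺ°, or 0.5·10⁻ᴺ × 111120 m on the ground.
Need 0.5 × 111120 × 10⁻ᴺ ≤ 168 → 10⁻ᴺ ≤ 3.024e-03, so N ≥ 2.52.
So 3 decimal places suffice (55.6 m); 2 would allow up to 556 m.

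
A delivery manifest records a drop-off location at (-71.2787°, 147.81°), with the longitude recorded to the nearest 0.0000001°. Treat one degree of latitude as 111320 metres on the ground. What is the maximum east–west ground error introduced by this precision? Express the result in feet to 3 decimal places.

0.006 feet

Rounding to 7 decimal places leaves the longitude within ±5e-08° of the true value.
At latitude 71.2787° a degree of longitude spans 111320 m × cos 71.2787° = 111320 × 0.3210 ≈ 35729.8 m.
So at most 5e-08° × 35729.8 ≈ 0.00178649 m east–west.
Converting: 0.00178649 m × 3.2808 ft/m ≈ 0.0058612 ft.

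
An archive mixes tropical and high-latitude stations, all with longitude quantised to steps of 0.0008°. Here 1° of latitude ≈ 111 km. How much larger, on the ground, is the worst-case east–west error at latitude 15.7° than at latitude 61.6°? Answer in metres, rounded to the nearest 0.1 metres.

With a 0.0008° grid the true value lies within half a step, ±0.0008°/2 = ±0.0004°, of the stored one.
Error at 15.7° = 0.0004° × 111000 × cos 15.7° ≈ 44.4 × 0.9627 = 42.744 m.
Error at 61.6° = 0.0004° × 111000 × cos 61.6° ≈ 44.4 × 0.4756 = 21.118 m.
Difference: 42.744 − 21.118 = 21.626 m.

21.6 metres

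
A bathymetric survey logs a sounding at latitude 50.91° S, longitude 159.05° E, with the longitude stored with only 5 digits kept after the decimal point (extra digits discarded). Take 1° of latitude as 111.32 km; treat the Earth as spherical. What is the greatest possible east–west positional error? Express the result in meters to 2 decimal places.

0.70 meters

Truncating at 5 decimal places can drop up to a full unit in the last place, so the longitude may be off by as much as 1e-05°.
Parallels shrink by cos φ, so at 50.91° a degree of longitude is 111320 × 0.6305 ≈ 70191.8 m.
Maximum E–W displacement: 1e-05 × 70191.8 = 0.701918 m.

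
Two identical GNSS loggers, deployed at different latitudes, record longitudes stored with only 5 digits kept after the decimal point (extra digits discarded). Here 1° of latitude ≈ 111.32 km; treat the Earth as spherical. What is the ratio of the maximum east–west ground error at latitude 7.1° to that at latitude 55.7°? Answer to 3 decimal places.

1.761

Truncating at 5 decimal places can drop up to a full unit in the last place, so the longitude may be off by as much as 1e-05°.
Error at 7.1° = 1e-05° × 111320 × cos 7.1° ≈ 1.1132 × 0.9923 = 1.1047 m.
At 55.7°: 1e-05° × 111320 × cos 55.7° = 1e-05 × 111320 × 0.5635 ≈ 0.62732 m.
Ratio: 1.1047 / 0.62732 = cos 7.1° / cos 55.7° ≈ 1.7609.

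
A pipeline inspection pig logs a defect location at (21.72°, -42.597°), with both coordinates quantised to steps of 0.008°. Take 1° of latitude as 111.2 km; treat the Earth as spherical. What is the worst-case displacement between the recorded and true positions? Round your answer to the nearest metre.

607 metres

With a 0.008° grid the true value lies within half a step, ±0.008°/2 = ±0.004°, of the stored one.
Latitude error → 0.004 × 111200 = 444.8 m along the meridian.
E–W at 21.72°: 0.004° × 111200 × cos 21.72° = 0.004 × 111200 × 0.9290 ≈ 413.221 m.
Combining orthogonally: (444.8² + 413.221²)^½ ≈ 607.123 m.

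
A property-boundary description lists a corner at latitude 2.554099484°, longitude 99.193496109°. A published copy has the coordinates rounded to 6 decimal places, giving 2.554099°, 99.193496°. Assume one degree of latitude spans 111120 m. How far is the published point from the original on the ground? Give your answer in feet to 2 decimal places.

Δlat = 2.554099484 − 2.554099 = +0.000000484°; Δlon = 99.193496109 − 99.193496 = +0.000000109°.
North–south shift: 0.000000484 × 111120 = 0.0537821 m.
E–W at 2.5541°: 0.000000109° × 111120 × cos 2.5541° = 0.000000109 × 111120 × 0.9990 ≈ 0.0121 m.
Hypotenuse of the two orthogonal shifts: √(0.0537821² + 0.0121²) = 0.0551264 m.
Converting: 0.0551264 m × 3.2808 ft/m ≈ 0.18086 ft.

0.18 feet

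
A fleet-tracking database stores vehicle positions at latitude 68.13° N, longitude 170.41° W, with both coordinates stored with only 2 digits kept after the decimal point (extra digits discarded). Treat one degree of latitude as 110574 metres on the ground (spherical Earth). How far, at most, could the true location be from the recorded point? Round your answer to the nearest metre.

1180 metres

Truncating at 2 decimal places can drop up to a full unit in the last place, so each coordinate may be off by as much as 0.01°.
N–S: 0.01° × 110574 m/° = 1105.74 m.
E–W at 68.13°: 0.01° × 110574 × cos 68.13° = 0.01 × 110574 × 0.3725 ≈ 411.89 m.
Combining orthogonally: (1105.74² + 411.89²)^½ ≈ 1179.96 m.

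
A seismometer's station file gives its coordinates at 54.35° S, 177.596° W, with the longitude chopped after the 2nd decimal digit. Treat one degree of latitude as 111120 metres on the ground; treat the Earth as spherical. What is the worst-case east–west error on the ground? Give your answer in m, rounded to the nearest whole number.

648 m

Truncating at 2 decimal places can drop up to a full unit in the last place, so the longitude may be off by as much as 0.01°.
Parallels shrink by cos φ, so at 54.35° a degree of longitude is 111120 × 0.5828 ≈ 64764.3 m.
So at most 0.01° × 64764.3 ≈ 647.643 m east–west.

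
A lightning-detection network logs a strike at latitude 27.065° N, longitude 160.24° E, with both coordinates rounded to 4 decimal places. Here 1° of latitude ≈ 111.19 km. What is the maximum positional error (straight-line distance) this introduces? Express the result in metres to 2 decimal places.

Rounding to 4 decimal places leaves each coordinate within ±5e-05° of the true value.
North–south component: 5e-05° × 111190 = 5.5595 m.
Longitude error → 5e-05 × 111190 × cos 27.065° = 5e-05 × 111190 × 0.8905 ≈ 4.95068 m.
Combining orthogonally: (5.5595² + 4.95068²)^½ ≈ 7.44428 m.

7.44 metres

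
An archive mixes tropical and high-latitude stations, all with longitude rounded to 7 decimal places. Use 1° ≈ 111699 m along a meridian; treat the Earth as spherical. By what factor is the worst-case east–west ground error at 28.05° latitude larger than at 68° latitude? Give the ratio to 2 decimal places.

Rounding to 7 decimal places leaves the longitude within ±5e-08° of the true value.
Error at 28.05° = 5e-08° × 111699 × cos 28.05° ≈ 0.0055849 × 0.8825 = 0.0049289 m.
Error at 68° = 5e-08° × 111699 × cos 68° ≈ 0.0055849 × 0.3746 = 0.0020922 m.
The ratio reduces to cos 28.05° / cos 68° = 0.8825/0.3746 ≈ 2.3559.

2.36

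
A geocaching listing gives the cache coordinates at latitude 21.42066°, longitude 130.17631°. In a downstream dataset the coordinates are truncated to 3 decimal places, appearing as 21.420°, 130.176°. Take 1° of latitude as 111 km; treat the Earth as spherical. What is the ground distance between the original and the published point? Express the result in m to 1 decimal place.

Δlat = 21.42066 − 21.420 = +0.00066°; Δlon = 130.17631 − 130.176 = +0.00031°.
North–south shift: 0.00066 × 111000 = 73.26 m.
E–W at 21.42°: 0.00031° × 111000 × cos 21.42° = 0.00031 × 111000 × 0.9309 ≈ 32.0332 m.
Combined displacement = (73.26² + 32.0332²)^½ ≈ 79.9572 m.

80.0 m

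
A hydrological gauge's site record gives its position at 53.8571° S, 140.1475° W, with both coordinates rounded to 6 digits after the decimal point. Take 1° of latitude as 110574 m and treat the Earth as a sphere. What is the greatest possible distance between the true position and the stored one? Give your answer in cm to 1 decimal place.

6.4 cm

Rounding to 6 decimal places leaves each coordinate within ±5e-07° of the true value.
Latitude error → 5e-07 × 110574 = 0.055287 m along the meridian.
East–west component at 53.8571°: 5e-07° × 110574 × cos 53.8571° ≈ 5e-07 × 65216.7 ≈ 0.0326083 m.
The two errors are perpendicular, so the maximum displacement is √(0.055287² + 0.0326083²) ≈ 0.0641869 m.
That is 0.0641869 m = 6.4187 cm.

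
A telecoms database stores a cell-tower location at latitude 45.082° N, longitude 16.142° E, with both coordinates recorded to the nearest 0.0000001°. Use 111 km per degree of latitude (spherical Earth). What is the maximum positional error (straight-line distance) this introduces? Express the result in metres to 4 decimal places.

0.0068 metres

Rounding to 7 decimal places leaves each coordinate within ±5e-08° of the true value.
Latitude error → 5e-08 × 111000 = 0.00555 m along the meridian.
Longitude error → 5e-08 × 111000 × cos 45.082° = 5e-08 × 111000 × 0.7061 ≈ 0.00391882 m.
The two errors are perpendicular, so the maximum displacement is √(0.00555² + 0.00391882²) ≈ 0.00679409 m.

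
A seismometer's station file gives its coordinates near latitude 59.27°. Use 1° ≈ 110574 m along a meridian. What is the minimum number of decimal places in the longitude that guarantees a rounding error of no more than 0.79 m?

5 decimal places

At 59.27° one degree of longitude covers 110574 × cos 59.27° ≈ 110574 × 0.5110 ≈ 56502.5 m.
N decimal places → at most half a unit in the last place, 0.5 × 10⁻ᴺ° = 56502.5/2 × 10⁻ᴺ m.
Setting 28251.3 × 10⁻ᴺ ≤ 0.79 gives 10ᴺ ≥ 3.576e+04, i.e. N ≥ 4.55.
At 4 places the error can reach 2.83 m, but 5 places keeps it to 0.283 m.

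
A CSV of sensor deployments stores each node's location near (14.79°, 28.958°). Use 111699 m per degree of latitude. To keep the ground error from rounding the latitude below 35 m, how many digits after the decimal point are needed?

One degree of latitude covers 111699 m.
With N decimal places the half-ulp bound is 0.5·10⁻ᴺ°, or 0.5·10⁻ᴺ × 111699 m on the ground.
Need 0.5 × 111699 × 10⁻ᴺ ≤ 35 → 10⁻ᴺ ≤ 6.267e-04, so N ≥ 3.20.
So 4 decimal places suffice (5.58 m); 3 would allow up to 55.8 m.

4 decimal places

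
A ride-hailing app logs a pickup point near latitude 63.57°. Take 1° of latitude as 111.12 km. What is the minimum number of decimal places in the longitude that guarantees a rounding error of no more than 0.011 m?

7

At 63.57° one degree of longitude covers 111120 × cos 63.57° ≈ 111120 × 0.4451 ≈ 49460 m.
With N decimal places the half-ulp bound is 0.5·10⁻ᴺ°, or 0.5·10⁻ᴺ × 49460 m on the ground.
Need 0.5 × 49460 × 10⁻ᴺ ≤ 0.011 → 10⁻ᴺ ≤ 4.448e-07, so N ≥ 6.35.
So 7 decimal places suffice (0.00247 m); 6 would allow up to 0.0247 m.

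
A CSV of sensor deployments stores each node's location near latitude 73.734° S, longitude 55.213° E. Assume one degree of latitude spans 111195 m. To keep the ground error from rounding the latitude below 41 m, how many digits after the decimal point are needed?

One degree of latitude covers 111195 m.
Rounding to N decimal places gives at most 0.5 × 10⁻ᴺ degrees of error, i.e. 0.5 × 10⁻ᴺ × 111195 m.
Need 0.5 × 111195 × 10⁻ᴺ ≤ 41 → 10⁻ᴺ ≤ 7.374e-04, so N ≥ 3.13.
N = 3 would give 55.6 m (too coarse); N = 4 gives 5.56 m ≤ 41 m.

4 decimal places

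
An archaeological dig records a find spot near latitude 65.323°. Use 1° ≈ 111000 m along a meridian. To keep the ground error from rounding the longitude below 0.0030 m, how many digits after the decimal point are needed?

At 65.323° one degree of longitude covers 111000 × cos 65.323° ≈ 111000 × 0.4175 ≈ 46342.8 m.
N decimal places → at most half a unit in the last place, 0.5 × 10⁻ᴺ° = 46342.8/2 × 10⁻ᴺ m.
Need 0.5 × 46342.8 × 10⁻ᴺ ≤ 0.0030 → 10⁻ᴺ ≤ 1.295e-07, so N ≥ 6.89.
So 7 decimal places suffice (0.00232 m); 6 would allow up to 0.0232 m.

7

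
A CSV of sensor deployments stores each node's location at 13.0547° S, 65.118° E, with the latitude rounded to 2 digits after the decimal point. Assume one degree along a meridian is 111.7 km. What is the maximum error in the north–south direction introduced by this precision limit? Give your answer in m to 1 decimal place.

Rounding to 2 decimal places leaves the latitude within ±0.005° of the true value.
Along the meridian that is 0.005° × 111700 m/° = 558.5 m.

558.5 m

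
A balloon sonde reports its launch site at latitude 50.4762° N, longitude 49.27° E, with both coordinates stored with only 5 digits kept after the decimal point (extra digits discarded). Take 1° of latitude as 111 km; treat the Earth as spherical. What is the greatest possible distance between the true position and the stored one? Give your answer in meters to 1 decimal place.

Truncating at 5 decimal places can drop up to a full unit in the last place, so each coordinate may be off by as much as 1e-05°.
Latitude error → 1e-05 × 111000 = 1.11 m along the meridian.
East–west component at 50.4762°: 1e-05° × 111000 × cos 50.4762° ≈ 1e-05 × 70640.3 ≈ 0.706403 m.
Worst case both components are at the extreme and orthogonal: √(1.11² + 0.706403²) ≈ 1.31571 m.

1.3 meters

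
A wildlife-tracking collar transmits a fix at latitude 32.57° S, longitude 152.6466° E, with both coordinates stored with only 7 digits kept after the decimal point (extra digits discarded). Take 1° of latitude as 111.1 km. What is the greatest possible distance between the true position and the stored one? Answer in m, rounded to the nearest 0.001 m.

Truncating at 7 decimal places can drop up to a full unit in the last place, so each coordinate may be off by as much as 1e-07°.
Latitude error → 1e-07 × 111100 = 0.01111 m along the meridian.
Longitude error → 1e-07 × 111100 × cos 32.57° = 1e-07 × 111100 × 0.8427 ≈ 0.00936278 m.
The two errors are perpendicular, so the maximum displacement is √(0.01111² + 0.00936278²) ≈ 0.0145291 m.

0.015 m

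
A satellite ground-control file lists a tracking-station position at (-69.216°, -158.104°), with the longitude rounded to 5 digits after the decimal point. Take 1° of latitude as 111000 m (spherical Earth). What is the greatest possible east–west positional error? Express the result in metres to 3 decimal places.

Rounding to 5 decimal places leaves the longitude within ±5e-06° of the true value.
At latitude 69.216° a degree of longitude spans 111000 m × cos 69.216° = 111000 × 0.3548 ≈ 39387.9 m.
So at most 5e-06° × 39387.9 ≈ 0.196939 m east–west.

0.197 metres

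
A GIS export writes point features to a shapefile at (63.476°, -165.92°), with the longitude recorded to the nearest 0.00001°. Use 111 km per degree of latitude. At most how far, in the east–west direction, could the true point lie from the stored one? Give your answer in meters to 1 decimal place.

0.2 meters

Rounding to 5 decimal places leaves the longitude within ±5e-06° of the true value.
One degree of longitude at 63.476° is 111000 × cos 63.476° ≈ 111000 × 0.4466 = 49569.6 m.
East–west error: 5e-06° × 49569.6 m/° ≈ 0.247848 m.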